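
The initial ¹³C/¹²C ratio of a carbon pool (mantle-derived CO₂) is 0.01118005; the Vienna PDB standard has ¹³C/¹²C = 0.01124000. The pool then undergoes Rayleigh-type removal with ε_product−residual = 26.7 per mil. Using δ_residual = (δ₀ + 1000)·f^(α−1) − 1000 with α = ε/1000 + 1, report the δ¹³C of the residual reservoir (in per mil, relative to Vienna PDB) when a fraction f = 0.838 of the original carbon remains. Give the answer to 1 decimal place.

δ₀ = (0.01118005/0.01124000 − 1)×1000 = (0.994666 − 1)×1000 = -5.334 per mil
α − 1 = ε/1000 = 0.0267
f^(α−1) = 0.838^(0.0267) = 0.995292
δ_res = (-5.334 + 1000) × 0.995292 − 1000 = 989.984 − 1000 = -10.02 per mil

-10.0 per mil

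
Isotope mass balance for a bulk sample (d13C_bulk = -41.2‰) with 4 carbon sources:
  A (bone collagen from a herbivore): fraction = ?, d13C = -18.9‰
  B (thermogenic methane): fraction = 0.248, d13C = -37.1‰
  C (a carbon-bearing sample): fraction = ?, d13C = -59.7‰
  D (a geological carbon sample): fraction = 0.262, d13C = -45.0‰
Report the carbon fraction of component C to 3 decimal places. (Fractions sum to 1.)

0.268

Let f_C and f_A be the unknown fractions; fractions sum to 1 so f_C + f_A = 0.490.
Mass balance: Σ fᵢ·δᵢ = δ_bulk ⇒ f_C·(-59.7) + f_A·(-18.9) = -41.2 − (-20.991) = -20.209
Substitute f_A = 0.490 − f_C:
f_C·(-59.7 − -18.9) = -20.209 − 0.490×(-18.9) = -10.948
f_C = -10.948 / -40.8 = 0.2683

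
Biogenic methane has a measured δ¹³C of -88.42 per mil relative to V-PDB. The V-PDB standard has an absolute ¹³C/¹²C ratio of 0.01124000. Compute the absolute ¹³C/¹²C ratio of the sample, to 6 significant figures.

0.0102462

R_sample = R_standard × (δ¹³C/1000 + 1)
R_sample = 0.01124000 × (-88.42/1000 + 1) = 0.01124000 × 0.911580
R_sample = 0.0102462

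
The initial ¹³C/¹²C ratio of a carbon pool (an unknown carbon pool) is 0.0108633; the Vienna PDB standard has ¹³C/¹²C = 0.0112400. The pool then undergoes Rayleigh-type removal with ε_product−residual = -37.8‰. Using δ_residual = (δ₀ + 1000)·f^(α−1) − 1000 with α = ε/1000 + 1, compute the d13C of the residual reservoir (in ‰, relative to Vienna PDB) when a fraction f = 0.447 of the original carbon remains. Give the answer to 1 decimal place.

δ₀ = (0.0108633/0.0112400 − 1)×1000 = (0.966486 − 1)×1000 = -33.514‰
α − 1 = ε/1000 = -0.0378
f^(α−1) = 0.447^(-0.0378) = 1.030904
δ_res = (-33.514 + 1000) × 1.030904 − 1000 = 996.354 − 1000 = -3.65‰

-3.6‰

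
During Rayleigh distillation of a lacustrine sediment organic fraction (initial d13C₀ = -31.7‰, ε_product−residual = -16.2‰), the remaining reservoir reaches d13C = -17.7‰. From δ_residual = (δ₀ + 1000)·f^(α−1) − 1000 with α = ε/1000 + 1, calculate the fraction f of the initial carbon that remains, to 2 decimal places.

0.41

α − 1 = ε/1000 = -0.0162
(δ_res + 1000)/(δ₀ + 1000) = (-17.7 + 1000)/(-31.7 + 1000) = 982.3/968.3 = 1.014458
f = 1.014458^(1/-0.0162) = exp(ln(1.014458)/-0.0162) = exp(0.01435/-0.0162)
f = exp(-0.8861) = 0.4123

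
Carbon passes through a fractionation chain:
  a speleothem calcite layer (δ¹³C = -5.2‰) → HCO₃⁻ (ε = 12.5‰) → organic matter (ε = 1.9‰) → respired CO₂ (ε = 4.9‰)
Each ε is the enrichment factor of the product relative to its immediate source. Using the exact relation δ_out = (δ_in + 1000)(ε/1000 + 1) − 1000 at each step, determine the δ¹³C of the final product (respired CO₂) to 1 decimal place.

14.1‰

step 1: δ = (-5.20 + 1000)·(12.5/1000 + 1) − 1000 = 7.23‰
step 2: δ = (7.23 + 1000)·(1.9/1000 + 1) − 1000 = 9.15‰
step 3: δ = (9.15 + 1000)·(4.9/1000 + 1) − 1000 = 14.09‰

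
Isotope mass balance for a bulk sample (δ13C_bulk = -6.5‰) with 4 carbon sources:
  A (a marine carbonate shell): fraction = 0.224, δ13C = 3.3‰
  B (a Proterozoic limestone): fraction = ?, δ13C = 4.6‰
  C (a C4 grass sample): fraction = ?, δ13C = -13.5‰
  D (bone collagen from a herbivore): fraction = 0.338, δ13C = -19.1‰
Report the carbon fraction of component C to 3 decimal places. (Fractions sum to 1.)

Let f_C and f_B be the unknown fractions; fractions sum to 1 so f_C + f_B = 0.438.
Mass balance: Σ fᵢ·δᵢ = δ_bulk ⇒ f_C·(-13.5) + f_B·(4.6) = -6.5 − (-5.717) = -0.783
Substitute f_B = 0.438 − f_C:
f_C·(-13.5 − 4.6) = -0.783 − 0.438×(4.6) = -2.798
f_C = -2.798 / -18.1 = 0.1546

0.155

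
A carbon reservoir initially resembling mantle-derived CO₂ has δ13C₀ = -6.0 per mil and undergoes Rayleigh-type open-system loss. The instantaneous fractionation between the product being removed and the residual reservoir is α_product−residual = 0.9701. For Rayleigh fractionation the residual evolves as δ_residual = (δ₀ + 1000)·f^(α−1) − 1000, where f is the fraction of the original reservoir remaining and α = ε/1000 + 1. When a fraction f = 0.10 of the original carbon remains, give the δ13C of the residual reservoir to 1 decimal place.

64.8 per mil

Rayleigh residual: δ_res = (δ₀ + 1000)·f^(α−1) − 1000
α − 1 = -0.02990
f^(α−1) = 0.10^(-0.02990) = 1.071273
δ_res = (-6.0 + 1000) × 1.071273 − 1000 = 1064.845 − 1000 = 64.84 per mil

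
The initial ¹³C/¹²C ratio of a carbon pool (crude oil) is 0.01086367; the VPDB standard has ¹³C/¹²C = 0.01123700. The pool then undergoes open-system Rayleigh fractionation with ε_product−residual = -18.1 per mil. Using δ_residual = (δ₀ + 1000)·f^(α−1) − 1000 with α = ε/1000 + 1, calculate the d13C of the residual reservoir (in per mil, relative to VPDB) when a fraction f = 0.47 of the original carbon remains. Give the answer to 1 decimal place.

-19.9 per mil

δ₀ = (0.01086367/0.01123700 − 1)×1000 = (0.966777 − 1)×1000 = -33.223 per mil
α − 1 = ε/1000 = -0.0181
f^(α−1) = 0.47^(-0.0181) = 1.013760
δ_res = (-33.223 + 1000) × 1.013760 − 1000 = 980.079 − 1000 = -19.92 per mil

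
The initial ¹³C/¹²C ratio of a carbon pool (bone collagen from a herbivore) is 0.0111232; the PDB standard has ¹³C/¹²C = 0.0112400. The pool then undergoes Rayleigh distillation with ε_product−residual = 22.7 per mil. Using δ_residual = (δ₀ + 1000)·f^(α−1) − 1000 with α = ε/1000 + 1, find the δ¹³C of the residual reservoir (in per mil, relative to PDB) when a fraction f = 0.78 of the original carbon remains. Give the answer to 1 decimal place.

δ₀ = (0.0111232/0.0112400 − 1)×1000 = (0.989609 − 1)×1000 = -10.391 per mil
α − 1 = ε/1000 = 0.0227
f^(α−1) = 0.78^(0.0227) = 0.994376
δ_res = (-10.391 + 1000) × 0.994376 − 1000 = 984.043 − 1000 = -15.96 per mil

-16.0 per mil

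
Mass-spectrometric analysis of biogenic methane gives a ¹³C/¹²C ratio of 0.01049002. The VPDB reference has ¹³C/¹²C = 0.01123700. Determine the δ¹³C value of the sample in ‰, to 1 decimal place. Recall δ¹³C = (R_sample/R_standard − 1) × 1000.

-66.5‰

δ¹³C = (R_sample / R_standard − 1) × 1000
R_sample / R_standard = 0.01049002 / 0.01123700 = 0.933525
δ¹³C = (0.933525 − 1) × 1000 = -66.48‰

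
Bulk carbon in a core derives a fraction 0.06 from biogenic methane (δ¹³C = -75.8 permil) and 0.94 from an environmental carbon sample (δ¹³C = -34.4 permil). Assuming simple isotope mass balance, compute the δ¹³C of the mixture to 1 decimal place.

-36.9 permil

δ_mix = f_A·δ_A + f_B·δ_B
δ_mix = 0.06 × (-75.8) + 0.94 × (-34.4)
δ_mix = -4.55 + -32.34 = -36.88 permil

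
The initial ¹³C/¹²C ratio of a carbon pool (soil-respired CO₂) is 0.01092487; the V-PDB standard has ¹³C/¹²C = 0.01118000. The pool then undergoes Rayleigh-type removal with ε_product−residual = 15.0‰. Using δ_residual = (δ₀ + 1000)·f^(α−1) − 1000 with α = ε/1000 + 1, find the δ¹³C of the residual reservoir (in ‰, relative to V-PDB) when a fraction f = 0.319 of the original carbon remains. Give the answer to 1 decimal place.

δ₀ = (0.01092487/0.01118000 − 1)×1000 = (0.977180 − 1)×1000 = -22.820‰
α − 1 = ε/1000 = 0.0150
f^(α−1) = 0.319^(0.0150) = 0.983008
δ_res = (-22.820 + 1000) × 0.983008 − 1000 = 960.575 − 1000 = -39.42‰

-39.4‰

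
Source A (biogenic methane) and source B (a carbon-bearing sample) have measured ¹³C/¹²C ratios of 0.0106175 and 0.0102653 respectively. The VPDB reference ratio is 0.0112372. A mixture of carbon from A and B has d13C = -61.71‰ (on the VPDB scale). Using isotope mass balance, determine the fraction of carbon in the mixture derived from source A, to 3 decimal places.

0.791

δ_A = (0.0106175/0.0112372 − 1)×1000 = (0.944853 − 1)×1000 = -55.147‰
δ_B = (0.0102653/0.0112372 − 1)×1000 = (0.913510 − 1)×1000 = -86.490‰
f_A = (δ_mix − δ_B)/(δ_A − δ_B) = (-61.71 − (-86.490))/(-55.147 − (-86.490))
f_A = 24.780 / 31.342 = 0.7906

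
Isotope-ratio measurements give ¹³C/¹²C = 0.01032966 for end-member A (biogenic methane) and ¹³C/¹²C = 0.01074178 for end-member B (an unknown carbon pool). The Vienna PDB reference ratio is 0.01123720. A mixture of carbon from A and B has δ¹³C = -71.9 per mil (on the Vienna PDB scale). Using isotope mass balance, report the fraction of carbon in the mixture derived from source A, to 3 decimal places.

0.758

δ_A = (0.01032966/0.01123720 − 1)×1000 = (0.919238 − 1)×1000 = -80.762 per mil
δ_B = (0.01074178/0.01123720 − 1)×1000 = (0.955913 − 1)×1000 = -44.087 per mil
f_A = (δ_mix − δ_B)/(δ_A − δ_B) = (-71.9 − (-44.087))/(-80.762 − (-44.087))
f_A = -27.813 / -36.675 = 0.7584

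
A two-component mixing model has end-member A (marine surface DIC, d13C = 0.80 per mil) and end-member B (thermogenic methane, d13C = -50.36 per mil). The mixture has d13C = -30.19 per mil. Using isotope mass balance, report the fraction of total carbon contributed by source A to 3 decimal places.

0.394

δ_mix = f_A·δ_A + (1 − f_A)·δ_B  ⇒  f_A = (δ_mix − δ_B)/(δ_A − δ_B)
f_A = (-30.19 − (-50.36)) / (0.80 − (-50.36))
f_A = 20.17 / 51.16 = 0.3943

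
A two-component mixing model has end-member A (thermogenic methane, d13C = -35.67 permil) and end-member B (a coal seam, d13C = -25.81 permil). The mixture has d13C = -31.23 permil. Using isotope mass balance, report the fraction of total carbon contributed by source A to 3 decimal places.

0.550

δ_mix = f_A·δ_A + (1 − f_A)·δ_B  ⇒  f_A = (δ_mix − δ_B)/(δ_A − δ_B)
f_A = (-31.23 − (-25.81)) / (-35.67 − (-25.81))
f_A = -5.42 / -9.86 = 0.5497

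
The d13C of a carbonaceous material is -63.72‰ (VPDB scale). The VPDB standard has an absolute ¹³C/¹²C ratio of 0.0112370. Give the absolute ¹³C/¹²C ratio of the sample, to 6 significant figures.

0.0105210

R_sample = R_standard × (d13C/1000 + 1)
R_sample = 0.0112370 × (-63.72/1000 + 1) = 0.0112370 × 0.936280
R_sample = 0.0105210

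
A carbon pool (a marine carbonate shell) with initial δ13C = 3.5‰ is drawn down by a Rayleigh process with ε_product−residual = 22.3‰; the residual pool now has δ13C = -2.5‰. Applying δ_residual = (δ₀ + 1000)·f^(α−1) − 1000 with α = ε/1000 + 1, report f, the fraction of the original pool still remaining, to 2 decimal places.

0.76

α − 1 = ε/1000 = 0.0223
(δ_res + 1000)/(δ₀ + 1000) = (-2.5 + 1000)/(3.5 + 1000) = 997.5/1003.5 = 0.994021
f = 0.994021^(1/0.0223) = exp(ln(0.994021)/0.0223) = exp(-0.00600/0.0223)
f = exp(-0.2689) = 0.7642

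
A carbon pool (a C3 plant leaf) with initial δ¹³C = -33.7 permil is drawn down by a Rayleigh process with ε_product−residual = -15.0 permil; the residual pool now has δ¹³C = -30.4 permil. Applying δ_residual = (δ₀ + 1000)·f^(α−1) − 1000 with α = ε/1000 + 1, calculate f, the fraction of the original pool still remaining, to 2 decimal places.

0.80

α − 1 = ε/1000 = -0.0150
(δ_res + 1000)/(δ₀ + 1000) = (-30.4 + 1000)/(-33.7 + 1000) = 969.6/966.3 = 1.003415
f = 1.003415^(1/-0.0150) = exp(ln(1.003415)/-0.0150) = exp(0.00341/-0.0150)
f = exp(-0.2273) = 0.7967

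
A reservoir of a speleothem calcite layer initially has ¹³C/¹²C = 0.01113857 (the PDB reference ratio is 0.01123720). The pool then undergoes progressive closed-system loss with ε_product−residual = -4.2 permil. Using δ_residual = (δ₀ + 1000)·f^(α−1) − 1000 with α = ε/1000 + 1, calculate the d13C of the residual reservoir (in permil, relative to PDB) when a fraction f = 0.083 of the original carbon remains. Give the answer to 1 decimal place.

1.6 permil

δ₀ = (0.01113857/0.01123720 − 1)×1000 = (0.991223 − 1)×1000 = -8.777 permil
α − 1 = ε/1000 = -0.0042
f^(α−1) = 0.083^(-0.0042) = 1.010508
δ_res = (-8.777 + 1000) × 1.010508 − 1000 = 1001.639 − 1000 = 1.64 permil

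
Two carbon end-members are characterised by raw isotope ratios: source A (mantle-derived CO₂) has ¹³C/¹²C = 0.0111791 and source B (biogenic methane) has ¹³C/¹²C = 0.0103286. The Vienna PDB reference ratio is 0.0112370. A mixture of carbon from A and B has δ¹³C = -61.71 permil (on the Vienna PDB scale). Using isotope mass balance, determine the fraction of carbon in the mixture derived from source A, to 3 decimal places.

0.253

δ_A = (0.0111791/0.0112370 − 1)×1000 = (0.994847 − 1)×1000 = -5.153 permil
δ_B = (0.0103286/0.0112370 − 1)×1000 = (0.919160 − 1)×1000 = -80.840 permil
f_A = (δ_mix − δ_B)/(δ_A − δ_B) = (-61.71 − (-80.840))/(-5.153 − (-80.840))
f_A = 19.130 / 75.687 = 0.2528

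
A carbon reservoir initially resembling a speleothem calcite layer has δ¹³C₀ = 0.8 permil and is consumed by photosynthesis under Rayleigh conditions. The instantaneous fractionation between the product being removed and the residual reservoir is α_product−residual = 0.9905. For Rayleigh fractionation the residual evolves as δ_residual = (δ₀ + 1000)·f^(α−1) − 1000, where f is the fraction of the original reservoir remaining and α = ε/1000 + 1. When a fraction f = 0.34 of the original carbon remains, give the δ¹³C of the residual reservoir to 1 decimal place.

Rayleigh residual: δ_res = (δ₀ + 1000)·f^(α−1) − 1000
α − 1 = -0.00950
f^(α−1) = 0.34^(-0.00950) = 1.010301
δ_res = (0.8 + 1000) × 1.010301 − 1000 = 1011.110 − 1000 = 11.11 permil

11.1 permil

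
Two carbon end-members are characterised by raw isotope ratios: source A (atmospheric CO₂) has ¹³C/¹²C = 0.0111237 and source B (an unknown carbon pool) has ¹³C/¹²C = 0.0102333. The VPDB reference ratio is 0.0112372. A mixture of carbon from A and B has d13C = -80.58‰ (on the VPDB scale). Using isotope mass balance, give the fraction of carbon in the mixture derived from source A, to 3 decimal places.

0.111

δ_A = (0.0111237/0.0112372 − 1)×1000 = (0.989900 − 1)×1000 = -10.100‰
δ_B = (0.0102333/0.0112372 − 1)×1000 = (0.910663 − 1)×1000 = -89.337‰
f_A = (δ_mix − δ_B)/(δ_A − δ_B) = (-80.58 − (-89.337))/(-10.100 − (-89.337))
f_A = 8.757 / 79.237 = 0.1105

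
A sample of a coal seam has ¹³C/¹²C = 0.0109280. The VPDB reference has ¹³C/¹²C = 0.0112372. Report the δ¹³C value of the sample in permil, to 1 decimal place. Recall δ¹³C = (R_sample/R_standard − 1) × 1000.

-27.5 permil

δ¹³C = (R_sample / R_standard − 1) × 1000
R_sample / R_standard = 0.0109280 / 0.0112372 = 0.972484
δ¹³C = (0.972484 − 1) × 1000 = -27.52 permil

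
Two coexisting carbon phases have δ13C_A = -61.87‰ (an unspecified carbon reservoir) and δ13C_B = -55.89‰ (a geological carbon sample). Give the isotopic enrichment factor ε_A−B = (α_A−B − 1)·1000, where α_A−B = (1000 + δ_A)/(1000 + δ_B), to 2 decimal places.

α_A−B = (1000 + -61.87) / (1000 + -55.89) = 938.13 / 944.11 = 0.993666
ε_A−B = (0.993666 − 1) × 1000 = -6.334‰
(The approximation ε ≈ δ_A − δ_B would give -5.98‰.)

-6.33‰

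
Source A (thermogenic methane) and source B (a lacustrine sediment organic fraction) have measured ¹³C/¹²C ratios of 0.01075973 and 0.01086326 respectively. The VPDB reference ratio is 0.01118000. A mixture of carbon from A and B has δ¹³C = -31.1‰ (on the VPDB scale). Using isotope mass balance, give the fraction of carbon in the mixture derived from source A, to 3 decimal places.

δ_A = (0.01075973/0.01118000 − 1)×1000 = (0.962409 − 1)×1000 = -37.591‰
δ_B = (0.01086326/0.01118000 − 1)×1000 = (0.971669 − 1)×1000 = -28.331‰
f_A = (δ_mix − δ_B)/(δ_A − δ_B) = (-31.1 − (-28.331))/(-37.591 − (-28.331))
f_A = -2.769 / -9.260 = 0.2990

0.299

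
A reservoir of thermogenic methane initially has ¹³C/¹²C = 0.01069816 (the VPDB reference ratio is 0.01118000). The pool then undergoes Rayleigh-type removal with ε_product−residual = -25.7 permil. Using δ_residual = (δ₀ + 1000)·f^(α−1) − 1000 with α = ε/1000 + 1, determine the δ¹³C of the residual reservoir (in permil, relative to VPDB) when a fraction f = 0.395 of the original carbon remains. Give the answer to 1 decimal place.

δ₀ = (0.01069816/0.01118000 − 1)×1000 = (0.956902 − 1)×1000 = -43.098 permil
α − 1 = ε/1000 = -0.0257
f^(α−1) = 0.395^(-0.0257) = 1.024159
δ_res = (-43.098 + 1000) × 1.024159 − 1000 = 980.020 − 1000 = -19.98 permil

-20.0 permil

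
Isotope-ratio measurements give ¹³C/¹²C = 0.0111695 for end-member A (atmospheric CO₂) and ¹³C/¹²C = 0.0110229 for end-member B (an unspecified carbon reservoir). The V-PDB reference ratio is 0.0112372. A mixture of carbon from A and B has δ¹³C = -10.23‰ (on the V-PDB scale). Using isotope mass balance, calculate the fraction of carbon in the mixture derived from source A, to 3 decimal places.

0.678

δ_A = (0.0111695/0.0112372 − 1)×1000 = (0.993975 − 1)×1000 = -6.025‰
δ_B = (0.0110229/0.0112372 − 1)×1000 = (0.980929 − 1)×1000 = -19.071‰
f_A = (δ_mix − δ_B)/(δ_A − δ_B) = (-10.23 − (-19.071))/(-6.025 − (-19.071))
f_A = 8.841 / 13.046 = 0.6776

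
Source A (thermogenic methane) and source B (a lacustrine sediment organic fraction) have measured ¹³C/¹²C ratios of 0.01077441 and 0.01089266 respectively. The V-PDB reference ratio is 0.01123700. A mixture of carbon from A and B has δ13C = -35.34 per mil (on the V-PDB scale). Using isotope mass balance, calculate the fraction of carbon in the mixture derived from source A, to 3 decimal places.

0.446

δ_A = (0.01077441/0.01123700 − 1)×1000 = (0.958833 − 1)×1000 = -41.167 per mil
δ_B = (0.01089266/0.01123700 − 1)×1000 = (0.969357 − 1)×1000 = -30.643 per mil
f_A = (δ_mix − δ_B)/(δ_A − δ_B) = (-35.34 − (-30.643))/(-41.167 − (-30.643))
f_A = -4.697 / -10.523 = 0.4463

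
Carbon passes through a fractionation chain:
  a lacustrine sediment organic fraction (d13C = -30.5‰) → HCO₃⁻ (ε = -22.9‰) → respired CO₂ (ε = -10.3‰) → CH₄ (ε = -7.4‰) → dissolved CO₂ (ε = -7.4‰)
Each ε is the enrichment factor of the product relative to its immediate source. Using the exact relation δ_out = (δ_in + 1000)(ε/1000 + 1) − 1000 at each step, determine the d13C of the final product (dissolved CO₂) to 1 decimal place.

-76.3‰

step 1: δ = (-30.50 + 1000)·(-22.9/1000 + 1) − 1000 = -52.70‰
step 2: δ = (-52.70 + 1000)·(-10.3/1000 + 1) − 1000 = -62.46‰
step 3: δ = (-62.46 + 1000)·(-7.4/1000 + 1) − 1000 = -69.40‰
step 4: δ = (-69.40 + 1000)·(-7.4/1000 + 1) − 1000 = -76.28‰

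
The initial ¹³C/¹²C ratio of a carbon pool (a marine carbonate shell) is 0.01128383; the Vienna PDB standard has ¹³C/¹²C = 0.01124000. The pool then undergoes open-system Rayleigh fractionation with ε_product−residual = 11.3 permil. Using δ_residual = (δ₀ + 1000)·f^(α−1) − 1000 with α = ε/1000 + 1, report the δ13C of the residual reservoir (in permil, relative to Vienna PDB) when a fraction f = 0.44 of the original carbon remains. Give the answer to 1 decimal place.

δ₀ = (0.01128383/0.01124000 − 1)×1000 = (1.003899 − 1)×1000 = 3.899 permil
α − 1 = ε/1000 = 0.0113
f^(α−1) = 0.44^(0.0113) = 0.990766
δ_res = (3.899 + 1000) × 0.990766 − 1000 = 994.629 − 1000 = -5.37 permil

-5.4 permil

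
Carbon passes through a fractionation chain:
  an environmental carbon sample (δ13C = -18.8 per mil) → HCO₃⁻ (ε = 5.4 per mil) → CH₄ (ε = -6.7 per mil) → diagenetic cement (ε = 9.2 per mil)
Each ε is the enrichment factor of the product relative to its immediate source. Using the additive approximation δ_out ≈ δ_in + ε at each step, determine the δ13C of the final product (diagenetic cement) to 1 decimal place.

step 1: δ ≈ -18.8 + (5.4) = -13.4 per mil
step 2: δ ≈ -13.4 + (-6.7) = -20.1 per mil
step 3: δ ≈ -20.1 + (9.2) = -10.9 per mil

-10.9 per mil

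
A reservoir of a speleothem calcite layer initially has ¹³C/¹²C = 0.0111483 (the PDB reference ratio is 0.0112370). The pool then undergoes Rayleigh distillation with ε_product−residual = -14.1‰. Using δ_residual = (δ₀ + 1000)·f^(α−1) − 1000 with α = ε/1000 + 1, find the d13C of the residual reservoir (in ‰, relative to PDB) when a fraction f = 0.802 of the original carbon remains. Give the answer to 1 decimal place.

δ₀ = (0.0111483/0.0112370 − 1)×1000 = (0.992106 − 1)×1000 = -7.894‰
α − 1 = ε/1000 = -0.0141
f^(α−1) = 0.802^(-0.0141) = 1.003116
δ_res = (-7.894 + 1000) × 1.003116 − 1000 = 995.198 − 1000 = -4.80‰

-4.8‰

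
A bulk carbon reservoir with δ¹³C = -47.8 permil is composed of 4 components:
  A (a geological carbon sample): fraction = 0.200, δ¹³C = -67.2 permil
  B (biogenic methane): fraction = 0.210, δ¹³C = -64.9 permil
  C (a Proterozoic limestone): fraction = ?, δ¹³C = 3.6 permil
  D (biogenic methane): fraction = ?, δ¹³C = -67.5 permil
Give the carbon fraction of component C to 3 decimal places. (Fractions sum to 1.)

Let f_C and f_D be the unknown fractions; fractions sum to 1 so f_C + f_D = 0.590.
Mass balance: Σ fᵢ·δᵢ = δ_bulk ⇒ f_C·(3.6) + f_D·(-67.5) = -47.8 − (-27.069) = -20.731
Substitute f_D = 0.590 − f_C:
f_C·(3.6 − -67.5) = -20.731 − 0.590×(-67.5) = 19.094
f_C = 19.094 / 71.1 = 0.2686

0.269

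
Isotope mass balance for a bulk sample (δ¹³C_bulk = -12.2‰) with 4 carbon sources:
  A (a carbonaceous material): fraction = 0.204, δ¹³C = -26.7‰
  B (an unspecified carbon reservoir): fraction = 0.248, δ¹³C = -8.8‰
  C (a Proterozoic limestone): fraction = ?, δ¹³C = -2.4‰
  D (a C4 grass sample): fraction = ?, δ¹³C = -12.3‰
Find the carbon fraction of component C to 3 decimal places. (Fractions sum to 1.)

Let f_C and f_D be the unknown fractions; fractions sum to 1 so f_C + f_D = 0.548.
Mass balance: Σ fᵢ·δᵢ = δ_bulk ⇒ f_C·(-2.4) + f_D·(-12.3) = -12.2 − (-7.629) = -4.571
Substitute f_D = 0.548 − f_C:
f_C·(-2.4 − -12.3) = -4.571 − 0.548×(-12.3) = 2.170
f_C = 2.170 / 9.9 = 0.2192

0.219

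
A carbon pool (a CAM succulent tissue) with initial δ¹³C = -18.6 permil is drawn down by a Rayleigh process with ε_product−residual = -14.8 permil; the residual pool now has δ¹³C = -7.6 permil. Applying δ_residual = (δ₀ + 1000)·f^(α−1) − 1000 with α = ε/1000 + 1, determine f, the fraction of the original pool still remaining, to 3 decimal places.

0.471

α − 1 = ε/1000 = -0.0148
(δ_res + 1000)/(δ₀ + 1000) = (-7.6 + 1000)/(-18.6 + 1000) = 992.4/981.4 = 1.011208
f = 1.011208^(1/-0.0148) = exp(ln(1.011208)/-0.0148) = exp(0.01115/-0.0148)
f = exp(-0.7531) = 0.4709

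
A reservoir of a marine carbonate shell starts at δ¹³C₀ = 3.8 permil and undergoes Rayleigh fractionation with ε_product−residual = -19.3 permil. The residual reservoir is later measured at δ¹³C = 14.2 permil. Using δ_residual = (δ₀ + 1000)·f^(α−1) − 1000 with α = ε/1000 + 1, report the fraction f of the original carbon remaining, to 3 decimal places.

0.586

α − 1 = ε/1000 = -0.0193
(δ_res + 1000)/(δ₀ + 1000) = (14.2 + 1000)/(3.8 + 1000) = 1014.2/1003.8 = 1.010361
f = 1.010361^(1/-0.0193) = exp(ln(1.010361)/-0.0193) = exp(0.01031/-0.0193)
f = exp(-0.5341) = 0.5862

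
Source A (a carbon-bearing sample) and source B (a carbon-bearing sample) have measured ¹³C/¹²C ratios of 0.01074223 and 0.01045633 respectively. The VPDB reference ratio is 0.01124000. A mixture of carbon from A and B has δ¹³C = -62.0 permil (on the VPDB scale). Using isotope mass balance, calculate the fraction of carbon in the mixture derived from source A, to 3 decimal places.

δ_A = (0.01074223/0.01124000 − 1)×1000 = (0.955714 − 1)×1000 = -44.286 permil
δ_B = (0.01045633/0.01124000 − 1)×1000 = (0.930278 − 1)×1000 = -69.722 permil
f_A = (δ_mix − δ_B)/(δ_A − δ_B) = (-62.0 − (-69.722))/(-44.286 − (-69.722))
f_A = 7.722 / 25.436 = 0.3036

0.304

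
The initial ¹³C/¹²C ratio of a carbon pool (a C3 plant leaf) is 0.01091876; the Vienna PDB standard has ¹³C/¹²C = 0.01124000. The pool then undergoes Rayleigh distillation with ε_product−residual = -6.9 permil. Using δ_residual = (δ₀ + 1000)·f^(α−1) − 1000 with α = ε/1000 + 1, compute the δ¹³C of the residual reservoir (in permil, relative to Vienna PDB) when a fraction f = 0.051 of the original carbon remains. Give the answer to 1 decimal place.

-8.4 permil

δ₀ = (0.01091876/0.01124000 − 1)×1000 = (0.971420 − 1)×1000 = -28.580 permil
α − 1 = ε/1000 = -0.0069
f^(α−1) = 0.051^(-0.0069) = 1.020746
δ_res = (-28.580 + 1000) × 1.020746 − 1000 = 991.573 − 1000 = -8.43 permil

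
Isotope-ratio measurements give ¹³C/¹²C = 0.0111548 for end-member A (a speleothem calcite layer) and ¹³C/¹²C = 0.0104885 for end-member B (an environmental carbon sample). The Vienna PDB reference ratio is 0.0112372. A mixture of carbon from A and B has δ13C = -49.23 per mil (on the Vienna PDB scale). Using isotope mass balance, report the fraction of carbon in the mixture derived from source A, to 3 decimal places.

0.293

δ_A = (0.0111548/0.0112372 − 1)×1000 = (0.992667 − 1)×1000 = -7.333 per mil
δ_B = (0.0104885/0.0112372 − 1)×1000 = (0.933373 − 1)×1000 = -66.627 per mil
f_A = (δ_mix − δ_B)/(δ_A − δ_B) = (-49.23 − (-66.627))/(-7.333 − (-66.627))
f_A = 17.397 / 59.294 = 0.2934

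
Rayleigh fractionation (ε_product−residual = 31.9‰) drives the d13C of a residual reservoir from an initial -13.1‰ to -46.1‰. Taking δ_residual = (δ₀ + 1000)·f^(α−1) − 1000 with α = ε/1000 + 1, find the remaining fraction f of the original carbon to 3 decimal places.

0.344

α − 1 = ε/1000 = 0.0319
(δ_res + 1000)/(δ₀ + 1000) = (-46.1 + 1000)/(-13.1 + 1000) = 953.9/986.9 = 0.966562
f = 0.966562^(1/0.0319) = exp(ln(0.966562)/0.0319) = exp(-0.03401/0.0319)
f = exp(-1.0661) = 0.3443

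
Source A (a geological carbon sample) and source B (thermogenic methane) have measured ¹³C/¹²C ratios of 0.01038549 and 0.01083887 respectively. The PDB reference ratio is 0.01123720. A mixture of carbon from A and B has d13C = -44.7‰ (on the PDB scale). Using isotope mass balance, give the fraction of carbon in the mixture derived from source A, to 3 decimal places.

δ_A = (0.01038549/0.01123720 − 1)×1000 = (0.924206 − 1)×1000 = -75.794‰
δ_B = (0.01083887/0.01123720 − 1)×1000 = (0.964553 − 1)×1000 = -35.447‰
f_A = (δ_mix − δ_B)/(δ_A − δ_B) = (-44.7 − (-35.447))/(-75.794 − (-35.447))
f_A = -9.253 / -40.346 = 0.2293

0.229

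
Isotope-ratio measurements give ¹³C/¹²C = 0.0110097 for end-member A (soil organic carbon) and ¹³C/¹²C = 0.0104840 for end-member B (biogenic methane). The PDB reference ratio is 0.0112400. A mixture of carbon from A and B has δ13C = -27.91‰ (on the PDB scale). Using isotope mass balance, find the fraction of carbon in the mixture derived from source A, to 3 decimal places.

δ_A = (0.0110097/0.0112400 − 1)×1000 = (0.979511 − 1)×1000 = -20.489‰
δ_B = (0.0104840/0.0112400 − 1)×1000 = (0.932740 − 1)×1000 = -67.260‰
f_A = (δ_mix − δ_B)/(δ_A − δ_B) = (-27.91 − (-67.260))/(-20.489 − (-67.260))
f_A = 39.350 / 46.770 = 0.8413

0.841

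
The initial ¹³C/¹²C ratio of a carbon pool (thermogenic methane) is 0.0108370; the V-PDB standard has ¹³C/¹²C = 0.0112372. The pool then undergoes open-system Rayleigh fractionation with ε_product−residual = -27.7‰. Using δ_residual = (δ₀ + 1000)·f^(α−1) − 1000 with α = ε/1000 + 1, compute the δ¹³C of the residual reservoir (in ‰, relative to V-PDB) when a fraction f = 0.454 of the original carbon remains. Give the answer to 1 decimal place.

-14.3‰

δ₀ = (0.0108370/0.0112372 − 1)×1000 = (0.964386 − 1)×1000 = -35.614‰
α − 1 = ε/1000 = -0.0277
f^(α−1) = 0.454^(-0.0277) = 1.022115
δ_res = (-35.614 + 1000) × 1.022115 − 1000 = 985.713 − 1000 = -14.29‰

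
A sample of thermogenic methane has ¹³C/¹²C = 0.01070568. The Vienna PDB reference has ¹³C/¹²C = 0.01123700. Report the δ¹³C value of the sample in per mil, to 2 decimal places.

δ¹³C = (R_sample / R_standard − 1) × 1000
R_sample / R_standard = 0.01070568 / 0.01123700 = 0.952717
δ¹³C = (0.952717 − 1) × 1000 = -47.283 per mil

-47.28 per mil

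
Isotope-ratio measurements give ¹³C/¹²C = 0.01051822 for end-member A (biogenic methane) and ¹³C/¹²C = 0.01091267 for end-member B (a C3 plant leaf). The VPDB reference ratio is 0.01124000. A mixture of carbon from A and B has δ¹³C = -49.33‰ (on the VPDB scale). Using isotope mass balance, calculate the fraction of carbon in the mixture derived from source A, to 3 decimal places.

δ_A = (0.01051822/0.01124000 − 1)×1000 = (0.935785 − 1)×1000 = -64.215‰
δ_B = (0.01091267/0.01124000 − 1)×1000 = (0.970878 − 1)×1000 = -29.122‰
f_A = (δ_mix − δ_B)/(δ_A − δ_B) = (-49.33 − (-29.122))/(-64.215 − (-29.122))
f_A = -20.208 / -35.093 = 0.5758

0.576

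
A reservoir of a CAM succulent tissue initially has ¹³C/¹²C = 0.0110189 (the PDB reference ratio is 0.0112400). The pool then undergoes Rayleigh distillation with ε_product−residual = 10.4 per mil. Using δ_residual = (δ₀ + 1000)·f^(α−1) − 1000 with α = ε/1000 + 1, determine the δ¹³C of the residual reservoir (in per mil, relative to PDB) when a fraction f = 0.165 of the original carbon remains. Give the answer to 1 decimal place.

-37.9 per mil

δ₀ = (0.0110189/0.0112400 − 1)×1000 = (0.980329 − 1)×1000 = -19.671 per mil
α − 1 = ε/1000 = 0.0104
f^(α−1) = 0.165^(0.0104) = 0.981436
δ_res = (-19.671 + 1000) × 0.981436 − 1000 = 962.130 − 1000 = -37.87 per mil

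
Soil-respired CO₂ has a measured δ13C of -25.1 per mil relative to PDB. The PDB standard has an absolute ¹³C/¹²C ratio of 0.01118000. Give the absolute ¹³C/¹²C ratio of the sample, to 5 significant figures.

R_sample = R_standard × (δ13C/1000 + 1)
R_sample = 0.01118000 × (-25.1/1000 + 1) = 0.01118000 × 0.974900
R_sample = 0.0108994

0.010899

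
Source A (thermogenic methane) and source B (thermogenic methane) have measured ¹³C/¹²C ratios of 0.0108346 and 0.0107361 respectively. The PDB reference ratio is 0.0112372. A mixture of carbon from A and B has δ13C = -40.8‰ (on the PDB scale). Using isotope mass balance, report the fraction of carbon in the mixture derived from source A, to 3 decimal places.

δ_A = (0.0108346/0.0112372 − 1)×1000 = (0.964173 − 1)×1000 = -35.827‰
δ_B = (0.0107361/0.0112372 − 1)×1000 = (0.955407 − 1)×1000 = -44.593‰
f_A = (δ_mix − δ_B)/(δ_A − δ_B) = (-40.8 − (-44.593))/(-35.827 − (-44.593))
f_A = 3.793 / 8.766 = 0.4327

0.433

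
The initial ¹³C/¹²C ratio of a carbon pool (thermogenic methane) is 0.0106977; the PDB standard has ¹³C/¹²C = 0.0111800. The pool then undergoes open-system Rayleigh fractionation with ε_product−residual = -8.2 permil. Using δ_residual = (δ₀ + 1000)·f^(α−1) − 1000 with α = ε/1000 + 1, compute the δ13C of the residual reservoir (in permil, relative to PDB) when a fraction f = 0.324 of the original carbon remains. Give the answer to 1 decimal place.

-34.3 permil

δ₀ = (0.0106977/0.0111800 − 1)×1000 = (0.956860 − 1)×1000 = -43.140 permil
α − 1 = ε/1000 = -0.0082
f^(α−1) = 0.324^(-0.0082) = 1.009284
δ_res = (-43.140 + 1000) × 1.009284 − 1000 = 965.744 − 1000 = -34.26 permil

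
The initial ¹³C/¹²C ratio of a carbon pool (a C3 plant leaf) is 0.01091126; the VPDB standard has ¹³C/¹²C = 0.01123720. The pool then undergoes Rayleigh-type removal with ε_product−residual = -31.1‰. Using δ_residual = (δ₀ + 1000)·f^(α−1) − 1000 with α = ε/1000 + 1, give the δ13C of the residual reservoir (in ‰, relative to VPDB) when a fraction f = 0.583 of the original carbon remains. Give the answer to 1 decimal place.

-12.6‰

δ₀ = (0.01091126/0.01123720 − 1)×1000 = (0.970995 − 1)×1000 = -29.005‰
α − 1 = ε/1000 = -0.0311
f^(α−1) = 0.583^(-0.0311) = 1.016922
δ_res = (-29.005 + 1000) × 1.016922 − 1000 = 987.426 − 1000 = -12.57‰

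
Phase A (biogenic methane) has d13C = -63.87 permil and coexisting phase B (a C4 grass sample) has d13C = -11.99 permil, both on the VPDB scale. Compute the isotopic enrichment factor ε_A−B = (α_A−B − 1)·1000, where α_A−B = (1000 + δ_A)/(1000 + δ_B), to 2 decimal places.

α_A−B = (1000 + -63.87) / (1000 + -11.99) = 936.13 / 988.01 = 0.947490
ε_A−B = (0.947490 − 1) × 1000 = -52.510 permil
(The approximation ε ≈ δ_A − δ_B would give -51.88 permil.)

-52.51 permil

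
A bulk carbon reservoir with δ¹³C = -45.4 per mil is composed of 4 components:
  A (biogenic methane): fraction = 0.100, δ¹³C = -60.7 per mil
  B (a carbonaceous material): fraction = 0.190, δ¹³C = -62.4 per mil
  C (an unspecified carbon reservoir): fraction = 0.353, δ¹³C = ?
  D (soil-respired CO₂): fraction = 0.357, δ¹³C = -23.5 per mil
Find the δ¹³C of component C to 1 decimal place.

-54.1 per mil

Isotope mass balance: δ_bulk = Σ fᵢ·δᵢ.
-45.4 = 0.100×(-60.7) + 0.190×(-62.4) + 0.353×δ_C + 0.357×(-23.5)
0.353·δ_C = -45.4 − (-26.316) = -19.084
δ_C = -19.084 / 0.353 = -54.06 per mil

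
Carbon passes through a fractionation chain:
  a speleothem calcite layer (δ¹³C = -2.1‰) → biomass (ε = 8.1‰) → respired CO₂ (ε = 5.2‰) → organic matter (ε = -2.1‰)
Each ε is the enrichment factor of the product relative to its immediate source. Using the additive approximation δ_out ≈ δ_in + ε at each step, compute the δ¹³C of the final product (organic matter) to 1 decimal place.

9.1‰

step 1: δ ≈ -2.1 + (8.1) = 6.0‰
step 2: δ ≈ 6.0 + (5.2) = 11.2‰
step 3: δ ≈ 11.2 + (-2.1) = 9.1‰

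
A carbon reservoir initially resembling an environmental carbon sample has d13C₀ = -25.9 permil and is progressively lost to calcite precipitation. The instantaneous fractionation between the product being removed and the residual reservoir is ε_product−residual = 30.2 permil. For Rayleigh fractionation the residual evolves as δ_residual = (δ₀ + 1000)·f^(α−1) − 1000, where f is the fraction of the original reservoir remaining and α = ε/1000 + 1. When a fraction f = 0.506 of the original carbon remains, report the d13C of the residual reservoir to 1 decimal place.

-45.7 permil

Rayleigh residual: δ_res = (δ₀ + 1000)·f^(α−1) − 1000
α = ε/1000 + 1 = 1.03020, so α − 1 = 0.03020
f^(α−1) = 0.506^(0.03020) = 0.979637
δ_res = (-25.9 + 1000) × 0.979637 − 1000 = 954.265 − 1000 = -45.74 permil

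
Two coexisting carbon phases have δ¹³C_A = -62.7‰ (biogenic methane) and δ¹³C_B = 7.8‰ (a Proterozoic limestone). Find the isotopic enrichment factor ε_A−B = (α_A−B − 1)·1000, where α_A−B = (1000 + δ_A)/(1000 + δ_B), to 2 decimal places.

-69.95‰

α_A−B = (1000 + -62.7) / (1000 + 7.8) = 937.3 / 1007.8 = 0.930046
ε_A−B = (0.930046 − 1) × 1000 = -69.954‰
(The approximation ε ≈ δ_A − δ_B would give -70.5‰.)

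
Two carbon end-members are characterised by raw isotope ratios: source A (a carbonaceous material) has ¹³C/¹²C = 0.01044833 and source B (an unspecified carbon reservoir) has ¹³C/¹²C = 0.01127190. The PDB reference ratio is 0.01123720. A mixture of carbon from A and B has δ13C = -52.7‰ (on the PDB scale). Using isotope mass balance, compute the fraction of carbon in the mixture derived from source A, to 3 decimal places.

δ_A = (0.01044833/0.01123720 − 1)×1000 = (0.929798 − 1)×1000 = -70.202‰
δ_B = (0.01127190/0.01123720 − 1)×1000 = (1.003088 − 1)×1000 = 3.088‰
f_A = (δ_mix − δ_B)/(δ_A − δ_B) = (-52.7 − (3.088))/(-70.202 − (3.088))
f_A = -55.788 / -73.290 = 0.7612

0.761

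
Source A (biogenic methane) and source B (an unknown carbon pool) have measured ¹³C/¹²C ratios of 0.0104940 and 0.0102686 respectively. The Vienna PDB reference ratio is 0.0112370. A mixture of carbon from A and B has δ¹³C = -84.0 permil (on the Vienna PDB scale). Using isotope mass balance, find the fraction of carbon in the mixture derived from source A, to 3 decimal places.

0.109

δ_A = (0.0104940/0.0112370 − 1)×1000 = (0.933879 − 1)×1000 = -66.121 permil
δ_B = (0.0102686/0.0112370 − 1)×1000 = (0.913820 − 1)×1000 = -86.180 permil
f_A = (δ_mix − δ_B)/(δ_A − δ_B) = (-84.0 − (-86.180))/(-66.121 − (-86.180))
f_A = 2.180 / 20.059 = 0.1087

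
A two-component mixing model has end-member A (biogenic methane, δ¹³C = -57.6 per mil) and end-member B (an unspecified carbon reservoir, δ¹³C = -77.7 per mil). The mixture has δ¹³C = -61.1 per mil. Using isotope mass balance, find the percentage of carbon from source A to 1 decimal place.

δ_mix = f_A·δ_A + (1 − f_A)·δ_B  ⇒  f_A = (δ_mix − δ_B)/(δ_A − δ_B)
f_A = (-61.1 − (-77.7)) / (-57.6 − (-77.7))
f_A = 16.6 / 20.1 = 0.8259

82.6%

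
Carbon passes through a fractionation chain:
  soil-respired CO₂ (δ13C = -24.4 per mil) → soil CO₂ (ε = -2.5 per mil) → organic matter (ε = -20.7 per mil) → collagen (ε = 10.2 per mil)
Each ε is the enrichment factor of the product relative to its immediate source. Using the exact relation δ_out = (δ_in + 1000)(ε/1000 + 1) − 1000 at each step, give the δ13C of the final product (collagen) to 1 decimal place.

step 1: δ = (-24.40 + 1000)·(-2.5/1000 + 1) − 1000 = -26.84 per mil
step 2: δ = (-26.84 + 1000)·(-20.7/1000 + 1) − 1000 = -46.98 per mil
step 3: δ = (-46.98 + 1000)·(10.2/1000 + 1) − 1000 = -37.26 per mil

-37.3 per mil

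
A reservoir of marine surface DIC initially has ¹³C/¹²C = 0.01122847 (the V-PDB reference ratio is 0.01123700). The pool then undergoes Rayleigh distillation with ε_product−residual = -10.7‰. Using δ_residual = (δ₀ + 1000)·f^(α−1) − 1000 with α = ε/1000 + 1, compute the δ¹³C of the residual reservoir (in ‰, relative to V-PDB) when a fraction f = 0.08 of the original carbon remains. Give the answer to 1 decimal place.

δ₀ = (0.01122847/0.01123700 − 1)×1000 = (0.999241 − 1)×1000 = -0.759‰
α − 1 = ε/1000 = -0.0107
f^(α−1) = 0.08^(-0.0107) = 1.027394
δ_res = (-0.759 + 1000) × 1.027394 − 1000 = 1026.614 − 1000 = 26.61‰

26.6‰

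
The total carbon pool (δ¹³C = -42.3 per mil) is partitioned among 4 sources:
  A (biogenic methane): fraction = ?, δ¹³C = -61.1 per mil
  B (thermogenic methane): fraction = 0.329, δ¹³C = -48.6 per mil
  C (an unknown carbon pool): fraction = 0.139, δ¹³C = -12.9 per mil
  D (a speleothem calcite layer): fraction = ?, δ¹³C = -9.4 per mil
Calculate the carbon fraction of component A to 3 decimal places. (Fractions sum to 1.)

Let f_A and f_D be the unknown fractions; fractions sum to 1 so f_A + f_D = 0.532.
Mass balance: Σ fᵢ·δᵢ = δ_bulk ⇒ f_A·(-61.1) + f_D·(-9.4) = -42.3 − (-17.783) = -24.517
Substitute f_D = 0.532 − f_A:
f_A·(-61.1 − -9.4) = -24.517 − 0.532×(-9.4) = -19.517
f_A = -19.517 / -51.7 = 0.3775

0.377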